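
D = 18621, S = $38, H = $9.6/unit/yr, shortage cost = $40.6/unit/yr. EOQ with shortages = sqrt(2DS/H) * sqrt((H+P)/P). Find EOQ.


Formula: EOQ* = sqrt(2DS/H) * sqrt((H+P)/P)
Base EOQ = sqrt(2*18621*38/9.6) = 383.95 units
Correction = sqrt((9.6+40.6)/40.6) = 1.11196
EOQ* = 383.95 * 1.11196 = 426.9 units

426.9 units


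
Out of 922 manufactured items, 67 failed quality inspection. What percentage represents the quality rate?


Formula: Quality Rate = Good Pieces / Total Pieces * 100
Good pieces = 922 - 67 = 855
QR = 855 / 922 * 100 = 92.7%

92.7%


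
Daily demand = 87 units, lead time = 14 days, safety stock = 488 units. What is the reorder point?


Formula: ROP = (Daily Demand * Lead Time) + Safety Stock
Demand during lead time = 87 * 14 = 1218 units
ROP = 1218 + 488 = 1706 units

1706 units


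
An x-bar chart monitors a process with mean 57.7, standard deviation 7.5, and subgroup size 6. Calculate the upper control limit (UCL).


UCL = 57.7 + 3 * 7.5 / sqrt(6)

66.89


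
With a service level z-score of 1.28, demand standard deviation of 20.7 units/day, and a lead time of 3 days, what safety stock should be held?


Formula: SS = z * sigma_d * sqrt(LT)
sqrt(LT) = sqrt(3) = 1.7321
SS = 1.28 * 20.7 * 1.7321
SS = 45.9 units

45.9 units


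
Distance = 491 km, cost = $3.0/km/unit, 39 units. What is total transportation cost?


TC = dist * cost * units = 491 * 3.0 * 39 = $57447.00

$57447.00


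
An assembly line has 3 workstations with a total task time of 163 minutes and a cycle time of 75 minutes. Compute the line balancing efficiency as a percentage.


Formula: Efficiency = Sum of Task Times / (N_stations * CT) * 100
Total station capacity = 3 stations * 75 min = 225 min
Efficiency = 163 / 225 * 100 = 72.4%

72.4%


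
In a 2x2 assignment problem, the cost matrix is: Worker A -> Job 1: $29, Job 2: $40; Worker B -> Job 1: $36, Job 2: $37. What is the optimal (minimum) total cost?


Option 1: A->1 + B->2 = $29 + $37 = $66
Option 2: A->2 + B->1 = $40 + $36 = $76
Min cost = min($66, $76) = $66

$66


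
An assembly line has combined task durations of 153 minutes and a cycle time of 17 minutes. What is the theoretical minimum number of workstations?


Formula: N_min = ceil(Sum of Task Times / Cycle Time)
N_min = ceil(153 min / 17 min) = ceil(9.0)
N_min = 9 stations

9


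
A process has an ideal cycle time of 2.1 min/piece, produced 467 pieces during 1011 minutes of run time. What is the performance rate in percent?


Formula: Performance = (Ideal CT * Total Count) / Run Time * 100
Ideal output time = 2.1 * 467 = 980.7 min
Performance = 980.7 / 1011 * 100 = 97.0%

97.0%


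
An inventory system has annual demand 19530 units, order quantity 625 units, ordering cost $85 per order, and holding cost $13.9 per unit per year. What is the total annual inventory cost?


TC = 19530/625 * 85 + 625/2 * 13.9

$6999.83


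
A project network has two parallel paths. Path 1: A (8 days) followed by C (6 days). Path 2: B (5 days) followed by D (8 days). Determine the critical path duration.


Path 1 = 8 + 6 = 14 days
Path 2 = 5 + 8 = 13 days
Duration = max(14, 13) = 14 days

14 days


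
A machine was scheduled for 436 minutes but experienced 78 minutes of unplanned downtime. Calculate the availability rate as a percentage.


Formula: Availability = (Planned Time - Downtime) / Planned Time * 100
Uptime = 436 - 78 = 358 min
Availability = 358 / 436 * 100 = 82.1%

82.1%


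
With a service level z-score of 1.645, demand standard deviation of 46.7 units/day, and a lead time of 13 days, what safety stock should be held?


Formula: SS = z * sigma_d * sqrt(LT)
sqrt(LT) = sqrt(13) = 3.6056
SS = 1.645 * 46.7 * 3.6056
SS = 277.0 units

277.0 units


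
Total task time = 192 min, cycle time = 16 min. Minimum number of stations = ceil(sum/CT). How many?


Formula: N_min = ceil(Sum of Task Times / Cycle Time)
N_min = ceil(192 min / 16 min) = ceil(12.0)
N_min = 12 stations

12


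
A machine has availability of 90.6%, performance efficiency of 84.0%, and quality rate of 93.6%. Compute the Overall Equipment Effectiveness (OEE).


Formula: OEE = Availability * Performance * Quality / 10000
A * P = 90.6% * 84.0% / 100 = 76.1%
OEE = 76.1% * 93.6% / 100 = 71.2%

71.2%


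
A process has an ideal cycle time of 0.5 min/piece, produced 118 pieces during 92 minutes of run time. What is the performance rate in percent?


Formula: Performance = (Ideal CT * Total Count) / Run Time * 100
Ideal output time = 0.5 * 118 = 59.0 min
Performance = 59.0 / 92 * 100 = 64.1%

64.1%


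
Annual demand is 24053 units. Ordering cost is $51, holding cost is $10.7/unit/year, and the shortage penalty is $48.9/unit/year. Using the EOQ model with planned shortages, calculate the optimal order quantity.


Formula: EOQ* = sqrt(2DS/H) * sqrt((H+P)/P)
Base EOQ = sqrt(2*24053*51/10.7) = 478.84 units
Correction = sqrt((10.7+48.9)/48.9) = 1.104
EOQ* = 478.84 * 1.104 = 528.6 units

528.6 units


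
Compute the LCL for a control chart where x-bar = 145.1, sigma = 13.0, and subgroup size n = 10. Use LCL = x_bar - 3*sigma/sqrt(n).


LCL = 145.1 - 3 * 13.0 / sqrt(10)

132.77


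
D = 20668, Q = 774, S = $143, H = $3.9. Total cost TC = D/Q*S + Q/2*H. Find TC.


TC = 20668/774 * 143 + 774/2 * 3.9

$5327.81


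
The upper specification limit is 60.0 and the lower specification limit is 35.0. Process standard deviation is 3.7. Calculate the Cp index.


Cp = (60.0 - 35.0) / (6 * 3.7)

1.13


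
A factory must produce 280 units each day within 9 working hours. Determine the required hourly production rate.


Formula: Production Rate = Daily Demand / Available Hours
Rate = 280 units/day / 9 hours/day
Rate = 31.1 units/hour

31.1 units/hour


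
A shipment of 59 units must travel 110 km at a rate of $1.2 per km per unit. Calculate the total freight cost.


TC = dist * cost * units = 110 * 1.2 * 59 = $7788.00

$7788.00


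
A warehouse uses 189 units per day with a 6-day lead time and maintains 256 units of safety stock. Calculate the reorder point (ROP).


Formula: ROP = (Daily Demand * Lead Time) + Safety Stock
Demand during lead time = 189 * 6 = 1134 units
ROP = 1134 + 256 = 1390 units

1390 units


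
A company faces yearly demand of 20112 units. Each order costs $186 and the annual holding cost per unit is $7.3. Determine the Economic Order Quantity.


Formula: EOQ = sqrt(2 * D * S / H)
Numerator: 2 * 20112 * 186 = 7481664
2DS/H = 7481664 / 7.3 = 1024885.5
EOQ = sqrt(1024885.5) = 1012.4 units

1012.4 units


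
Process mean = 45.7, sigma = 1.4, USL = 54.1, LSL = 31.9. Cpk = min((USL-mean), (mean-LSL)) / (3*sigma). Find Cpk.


Cpu = (54.1 - 45.7) / (3 * 1.4) = 2.0
Cpl = (45.7 - 31.9) / (3 * 1.4) = 3.29
Cpk = min(2.0, 3.29) = 2.0

2.0


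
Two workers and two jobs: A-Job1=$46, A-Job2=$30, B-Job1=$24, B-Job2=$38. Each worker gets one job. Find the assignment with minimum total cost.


Option 1: A->1 + B->2 = $46 + $38 = $84
Option 2: A->2 + B->1 = $30 + $24 = $54
Min cost = min($84, $54) = $54

$54


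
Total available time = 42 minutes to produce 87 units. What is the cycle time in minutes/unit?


Formula: CT = Available Time / Number of Units
CT = 42 min / 87 units
CT = 0.48 min/unit

0.48 min/unit


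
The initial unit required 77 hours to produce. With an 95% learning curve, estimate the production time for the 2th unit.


Formula: T_n = T_1 * (learning_rate)^(log2(n)) where learning_rate = rate/100
Doublings = log2(2) = 1
T_n = 77 * 0.95^1
T_n = 77 * 0.95 = 73.2 hours

73.2 hours


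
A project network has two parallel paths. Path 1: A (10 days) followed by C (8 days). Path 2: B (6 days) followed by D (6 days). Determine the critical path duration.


Path 1 = 10 + 8 = 18 days
Path 2 = 6 + 6 = 12 days
Duration = max(18, 12) = 18 days

18 days


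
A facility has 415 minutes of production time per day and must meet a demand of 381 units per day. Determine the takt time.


Formula: Takt Time = Available Production Time / Customer Demand
Takt = 415 min/day / 381 units/day
Takt = 1.09 min/unit

1.09 min/unit


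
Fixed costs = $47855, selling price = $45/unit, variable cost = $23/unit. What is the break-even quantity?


Formula: BEQ = Fixed Costs / (Price - Variable Cost)
Contribution margin = $45 - $23 = $22/unit
BEQ = ceil($47855 / $22/unit) = ceil(2175.23) = 2176 units

2176 units


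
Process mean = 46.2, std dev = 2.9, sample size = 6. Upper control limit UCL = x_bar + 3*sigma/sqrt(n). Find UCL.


UCL = 46.2 + 3 * 2.9 / sqrt(6)

49.75


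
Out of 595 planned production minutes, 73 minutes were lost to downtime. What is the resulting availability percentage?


Formula: Availability = (Planned Time - Downtime) / Planned Time * 100
Uptime = 595 - 73 = 522 min
Availability = 522 / 595 * 100 = 87.7%

87.7%


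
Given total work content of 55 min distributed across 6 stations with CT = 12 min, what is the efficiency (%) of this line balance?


Formula: Efficiency = Sum of Task Times / (N_stations * CT) * 100
Total station capacity = 6 stations * 12 min = 72 min
Efficiency = 55 / 72 * 100 = 76.4%

76.4%


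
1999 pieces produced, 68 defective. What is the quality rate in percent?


Formula: Quality Rate = Good Pieces / Total Pieces * 100
Good pieces = 1999 - 68 = 1931
QR = 1931 / 1999 * 100 = 96.6%

96.6%


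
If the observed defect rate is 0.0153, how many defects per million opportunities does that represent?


DPMO = defect_rate * 1000000 = 0.0153 * 1000000

15300


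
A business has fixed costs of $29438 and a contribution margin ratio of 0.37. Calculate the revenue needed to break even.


Formula: BER = Fixed Costs / Contribution Margin Ratio
BER = $29438 / 0.37
BER = $79562.16 (to the nearest cent)

$79562.16


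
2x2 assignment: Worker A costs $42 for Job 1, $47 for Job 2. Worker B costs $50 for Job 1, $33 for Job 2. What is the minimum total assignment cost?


Option 1: A->1 + B->2 = $42 + $33 = $75
Option 2: A->2 + B->1 = $47 + $50 = $97
Min cost = min($75, $97) = $75

$75


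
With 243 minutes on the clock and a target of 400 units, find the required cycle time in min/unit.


Formula: CT = Available Time / Number of Units
CT = 243 min / 400 units
CT = 0.61 min/unit

0.61 min/unit


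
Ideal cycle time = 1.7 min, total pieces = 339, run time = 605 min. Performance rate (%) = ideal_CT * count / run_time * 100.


Formula: Performance = (Ideal CT * Total Count) / Run Time * 100
Ideal output time = 1.7 * 339 = 576.3 min
Performance = 576.3 / 605 * 100 = 95.3%

95.3%


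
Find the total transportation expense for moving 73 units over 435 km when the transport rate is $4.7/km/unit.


TC = dist * cost * units = 435 * 4.7 * 73 = $149248.50

$149248.50


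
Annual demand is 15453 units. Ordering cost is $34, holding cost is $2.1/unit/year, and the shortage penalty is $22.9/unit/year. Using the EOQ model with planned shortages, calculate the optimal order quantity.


Formula: EOQ* = sqrt(2DS/H) * sqrt((H+P)/P)
Base EOQ = sqrt(2*15453*34/2.1) = 707.38 units
Correction = sqrt((2.1+22.9)/22.9) = 1.04485
EOQ* = 707.38 * 1.04485 = 739.1 units

739.1 units


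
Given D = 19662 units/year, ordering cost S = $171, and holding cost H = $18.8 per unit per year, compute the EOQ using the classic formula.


Formula: EOQ = sqrt(2 * D * S / H)
Numerator: 2 * 19662 * 171 = 6724404
2DS/H = 6724404 / 18.8 = 357681.1
EOQ = sqrt(357681.1) = 598.1 units

598.1 units


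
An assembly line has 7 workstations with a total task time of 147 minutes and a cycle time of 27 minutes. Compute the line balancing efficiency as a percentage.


Formula: Efficiency = Sum of Task Times / (N_stations * CT) * 100
Total station capacity = 7 stations * 27 min = 189 min
Efficiency = 147 / 189 * 100 = 77.8%

77.8%


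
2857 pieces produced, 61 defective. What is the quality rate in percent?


Formula: Quality Rate = Good Pieces / Total Pieces * 100
Good pieces = 2857 - 61 = 2796
QR = 2796 / 2857 * 100 = 97.9%

97.9%


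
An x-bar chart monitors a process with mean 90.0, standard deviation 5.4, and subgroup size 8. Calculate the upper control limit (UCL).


UCL = 90.0 + 3 * 5.4 / sqrt(8)

95.73


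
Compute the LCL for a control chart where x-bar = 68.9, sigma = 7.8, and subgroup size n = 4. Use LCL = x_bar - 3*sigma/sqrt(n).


LCL = 68.9 - 3 * 7.8 / sqrt(4)

57.2


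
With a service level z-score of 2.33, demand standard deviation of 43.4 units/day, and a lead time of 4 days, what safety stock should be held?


Formula: SS = z * sigma_d * sqrt(LT)
sqrt(LT) = sqrt(4) = 2.0
SS = 2.33 * 43.4 * 2.0
SS = 202.2 units

202.2 units


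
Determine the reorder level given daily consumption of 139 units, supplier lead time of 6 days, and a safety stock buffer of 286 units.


Formula: ROP = (Daily Demand * Lead Time) + Safety Stock
Demand during lead time = 139 * 6 = 834 units
ROP = 834 + 286 = 1120 units

1120 units


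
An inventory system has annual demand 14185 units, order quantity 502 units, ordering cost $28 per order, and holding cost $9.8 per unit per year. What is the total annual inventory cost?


TC = 14185/502 * 28 + 502/2 * 9.8

$3251.00


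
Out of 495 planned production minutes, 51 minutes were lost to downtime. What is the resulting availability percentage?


Formula: Availability = (Planned Time - Downtime) / Planned Time * 100
Uptime = 495 - 51 = 444 min
Availability = 444 / 495 * 100 = 89.7%

89.7%


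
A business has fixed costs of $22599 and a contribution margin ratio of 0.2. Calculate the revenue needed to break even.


Formula: BER = Fixed Costs / Contribution Margin Ratio
BER = $22599 / 0.2
BER = $112995.00 (to the nearest cent)

$112995.00


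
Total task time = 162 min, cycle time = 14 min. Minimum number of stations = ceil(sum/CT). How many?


Formula: N_min = ceil(Sum of Task Times / Cycle Time)
N_min = ceil(162 min / 14 min) = ceil(11.5714)
N_min = 12 stations

12


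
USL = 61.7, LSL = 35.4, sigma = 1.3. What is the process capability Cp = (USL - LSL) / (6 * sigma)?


Cp = (61.7 - 35.4) / (6 * 1.3)

3.37


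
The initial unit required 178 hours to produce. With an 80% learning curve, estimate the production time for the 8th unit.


Formula: T_n = T_1 * (learning_rate)^(log2(n)) where learning_rate = rate/100
Doublings = log2(8) = 3
T_n = 178 * 0.8^3
T_n = 178 * 0.512 = 91.1 hours

91.1 hours


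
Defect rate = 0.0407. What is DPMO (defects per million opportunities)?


DPMO = defect_rate * 1000000 = 0.0407 * 1000000

40700


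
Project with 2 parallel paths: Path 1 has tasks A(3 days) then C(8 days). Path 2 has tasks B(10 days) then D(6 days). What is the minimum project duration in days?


Path 1 = 3 + 8 = 11 days
Path 2 = 10 + 6 = 16 days
Duration = max(11, 16) = 16 days

16 days


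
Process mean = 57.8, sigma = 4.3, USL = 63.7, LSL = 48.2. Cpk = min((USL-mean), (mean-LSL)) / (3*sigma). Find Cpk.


Cpu = (63.7 - 57.8) / (3 * 4.3) = 0.46
Cpl = (57.8 - 48.2) / (3 * 4.3) = 0.74
Cpk = min(0.46, 0.74) = 0.46

0.46


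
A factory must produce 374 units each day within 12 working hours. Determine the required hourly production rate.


Formula: Production Rate = Daily Demand / Available Hours
Rate = 374 units/day / 12 hours/day
Rate = 31.2 units/hour

31.2 units/hour


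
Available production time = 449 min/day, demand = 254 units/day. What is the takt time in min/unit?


Formula: Takt Time = Available Production Time / Customer Demand
Takt = 449 min/day / 254 units/day
Takt = 1.77 min/unit

1.77 min/unit


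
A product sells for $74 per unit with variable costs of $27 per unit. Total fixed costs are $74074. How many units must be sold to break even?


Formula: BEQ = Fixed Costs / (Price - Variable Cost)
Contribution margin = $74 - $27 = $47/unit
BEQ = ceil($74074 / $47/unit) = ceil(1576.04) = 1577 units

1577 units


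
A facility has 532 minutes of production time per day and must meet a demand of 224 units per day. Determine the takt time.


Formula: Takt Time = Available Production Time / Customer Demand
Takt = 532 min/day / 224 units/day
Takt = 2.38 min/unit

2.38 min/unit


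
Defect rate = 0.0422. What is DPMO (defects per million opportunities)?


DPMO = defect_rate * 1000000 = 0.0422 * 1000000

42200


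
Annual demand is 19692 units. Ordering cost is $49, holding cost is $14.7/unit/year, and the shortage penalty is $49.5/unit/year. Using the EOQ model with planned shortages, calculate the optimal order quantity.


Formula: EOQ* = sqrt(2DS/H) * sqrt((H+P)/P)
Base EOQ = sqrt(2*19692*49/14.7) = 362.33 units
Correction = sqrt((14.7+49.5)/49.5) = 1.13885
EOQ* = 362.33 * 1.13885 = 412.6 units

412.6 units


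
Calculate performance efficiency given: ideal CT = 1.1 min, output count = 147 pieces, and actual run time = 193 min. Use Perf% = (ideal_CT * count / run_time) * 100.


Formula: Performance = (Ideal CT * Total Count) / Run Time * 100
Ideal output time = 1.1 * 147 = 161.7 min
Performance = 161.7 / 193 * 100 = 83.8%

83.8%


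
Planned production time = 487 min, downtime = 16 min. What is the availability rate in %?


Formula: Availability = (Planned Time - Downtime) / Planned Time * 100
Uptime = 487 - 16 = 471 min
Availability = 471 / 487 * 100 = 96.7%

96.7%


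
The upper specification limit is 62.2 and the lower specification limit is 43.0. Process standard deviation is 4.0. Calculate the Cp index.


Cp = (62.2 - 43.0) / (6 * 4.0)

0.8


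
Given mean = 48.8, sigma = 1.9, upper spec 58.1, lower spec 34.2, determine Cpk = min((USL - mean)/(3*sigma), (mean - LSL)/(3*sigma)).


Cpu = (58.1 - 48.8) / (3 * 1.9) = 1.63
Cpl = (48.8 - 34.2) / (3 * 1.9) = 2.56
Cpk = min(1.63, 2.56) = 1.63

1.63


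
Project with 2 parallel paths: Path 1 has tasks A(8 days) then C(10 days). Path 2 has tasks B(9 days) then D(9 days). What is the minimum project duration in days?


Path 1 = 8 + 10 = 18 days
Path 2 = 9 + 9 = 18 days
Duration = max(18, 18) = 18 days

18 days


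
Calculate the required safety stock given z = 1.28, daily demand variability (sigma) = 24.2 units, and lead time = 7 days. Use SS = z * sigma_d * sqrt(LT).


Formula: SS = z * sigma_d * sqrt(LT)
sqrt(LT) = sqrt(7) = 2.6458
SS = 1.28 * 24.2 * 2.6458
SS = 82.0 units

82.0 units


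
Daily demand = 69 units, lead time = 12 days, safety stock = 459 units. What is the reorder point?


Formula: ROP = (Daily Demand * Lead Time) + Safety Stock
Demand during lead time = 69 * 12 = 828 units
ROP = 828 + 459 = 1287 units

1287 units


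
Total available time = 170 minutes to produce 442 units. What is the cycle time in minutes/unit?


Formula: CT = Available Time / Number of Units
CT = 170 min / 442 units
CT = 0.38 min/unit

0.38 min/unit


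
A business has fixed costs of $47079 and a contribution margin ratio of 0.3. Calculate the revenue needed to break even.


Formula: BER = Fixed Costs / Contribution Margin Ratio
BER = $47079 / 0.3
BER = $156930.00 (to the nearest cent)

$156930.00


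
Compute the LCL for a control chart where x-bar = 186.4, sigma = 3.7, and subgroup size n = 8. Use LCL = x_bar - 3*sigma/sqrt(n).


LCL = 186.4 - 3 * 3.7 / sqrt(8)

182.48


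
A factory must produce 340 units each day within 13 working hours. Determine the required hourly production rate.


Formula: Production Rate = Daily Demand / Available Hours
Rate = 340 units/day / 13 hours/day
Rate = 26.2 units/hour

26.2 units/hour


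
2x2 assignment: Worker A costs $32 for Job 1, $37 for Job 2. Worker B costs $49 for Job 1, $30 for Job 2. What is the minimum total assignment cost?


Option 1: A->1 + B->2 = $32 + $30 = $62
Option 2: A->2 + B->1 = $37 + $49 = $86
Min cost = min($62, $86) = $62

$62


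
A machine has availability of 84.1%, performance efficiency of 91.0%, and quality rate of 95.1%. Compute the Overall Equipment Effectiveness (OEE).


Formula: OEE = Availability * Performance * Quality / 10000
A * P = 84.1% * 91.0% / 100 = 76.53%
OEE = 76.53% * 95.1% / 100 = 72.8%

72.8%


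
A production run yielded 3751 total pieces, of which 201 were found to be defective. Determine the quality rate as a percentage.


Formula: Quality Rate = Good Pieces / Total Pieces * 100
Good pieces = 3751 - 201 = 3550
QR = 3550 / 3751 * 100 = 94.6%

94.6%


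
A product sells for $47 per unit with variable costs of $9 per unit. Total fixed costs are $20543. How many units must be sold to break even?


Formula: BEQ = Fixed Costs / (Price - Variable Cost)
Contribution margin = $47 - $9 = $38/unit
BEQ = ceil($20543 / $38/unit) = ceil(540.61) = 541 units

541 units


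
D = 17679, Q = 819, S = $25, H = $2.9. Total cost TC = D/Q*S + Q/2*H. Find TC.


TC = 17679/819 * 25 + 819/2 * 2.9

$1727.20


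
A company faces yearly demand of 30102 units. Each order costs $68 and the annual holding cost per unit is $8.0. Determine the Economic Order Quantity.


Formula: EOQ = sqrt(2 * D * S / H)
Numerator: 2 * 30102 * 68 = 4093872
2DS/H = 4093872 / 8.0 = 511734.0
EOQ = sqrt(511734.0) = 715.4 units

715.4 units


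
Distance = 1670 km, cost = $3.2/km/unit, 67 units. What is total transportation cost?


TC = dist * cost * units = 1670 * 3.2 * 67 = $358048.00

$358048.00


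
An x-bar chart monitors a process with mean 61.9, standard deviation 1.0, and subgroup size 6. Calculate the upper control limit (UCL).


UCL = 61.9 + 3 * 1.0 / sqrt(6)

63.12


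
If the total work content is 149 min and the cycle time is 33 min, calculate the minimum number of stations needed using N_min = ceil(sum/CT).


Formula: N_min = ceil(Sum of Task Times / Cycle Time)
N_min = ceil(149 min / 33 min) = ceil(4.5152)
N_min = 5 stations

5


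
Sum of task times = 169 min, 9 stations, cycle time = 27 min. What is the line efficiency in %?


Formula: Efficiency = Sum of Task Times / (N_stations * CT) * 100
Total station capacity = 9 stations * 27 min = 243 min
Efficiency = 169 / 243 * 100 = 69.5%

69.5%


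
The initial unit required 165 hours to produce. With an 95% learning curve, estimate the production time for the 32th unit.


Formula: T_n = T_1 * (learning_rate)^(log2(n)) where learning_rate = rate/100
Doublings = log2(32) = 5
T_n = 165 * 0.95^5
T_n = 165 * 0.7738 = 127.7 hours

127.7 hours


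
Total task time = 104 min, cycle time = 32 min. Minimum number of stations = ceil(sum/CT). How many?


Formula: N_min = ceil(Sum of Task Times / Cycle Time)
N_min = ceil(104 min / 32 min) = ceil(3.25)
N_min = 4 stations

4


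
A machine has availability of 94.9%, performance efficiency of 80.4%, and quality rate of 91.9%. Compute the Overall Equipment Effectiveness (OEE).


Formula: OEE = Availability * Performance * Quality / 10000
A * P = 94.9% * 80.4% / 100 = 76.3%
OEE = 76.3% * 91.9% / 100 = 70.1%

70.1%


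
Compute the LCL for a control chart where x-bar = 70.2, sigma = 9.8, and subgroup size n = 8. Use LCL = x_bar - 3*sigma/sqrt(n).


LCL = 70.2 - 3 * 9.8 / sqrt(8)

59.81


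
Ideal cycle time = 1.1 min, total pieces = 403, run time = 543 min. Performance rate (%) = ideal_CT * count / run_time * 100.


Formula: Performance = (Ideal CT * Total Count) / Run Time * 100
Ideal output time = 1.1 * 403 = 443.3 min
Performance = 443.3 / 543 * 100 = 81.6%

81.6%


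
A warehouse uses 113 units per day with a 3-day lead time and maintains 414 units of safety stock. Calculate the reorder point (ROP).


Formula: ROP = (Daily Demand * Lead Time) + Safety Stock
Demand during lead time = 113 * 3 = 339 units
ROP = 339 + 414 = 753 units

753 units


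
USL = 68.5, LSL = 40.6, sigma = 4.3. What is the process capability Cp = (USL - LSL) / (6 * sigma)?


Cp = (68.5 - 40.6) / (6 * 4.3)

1.08


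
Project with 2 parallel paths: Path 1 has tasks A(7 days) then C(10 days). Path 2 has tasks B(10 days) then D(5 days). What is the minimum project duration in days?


Path 1 = 7 + 10 = 17 days
Path 2 = 10 + 5 = 15 days
Duration = max(17, 15) = 17 days

17 days


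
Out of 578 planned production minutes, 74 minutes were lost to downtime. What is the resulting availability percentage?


Formula: Availability = (Planned Time - Downtime) / Planned Time * 100
Uptime = 578 - 74 = 504 min
Availability = 504 / 578 * 100 = 87.2%

87.2%


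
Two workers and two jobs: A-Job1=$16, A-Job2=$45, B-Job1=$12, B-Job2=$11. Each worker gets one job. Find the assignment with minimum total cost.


Option 1: A->1 + B->2 = $16 + $11 = $27
Option 2: A->2 + B->1 = $45 + $12 = $57
Min cost = min($27, $57) = $27

$27


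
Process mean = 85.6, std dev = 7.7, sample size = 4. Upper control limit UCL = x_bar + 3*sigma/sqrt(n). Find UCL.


UCL = 85.6 + 3 * 7.7 / sqrt(4)

97.15


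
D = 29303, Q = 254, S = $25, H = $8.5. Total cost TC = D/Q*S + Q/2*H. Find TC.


TC = 29303/254 * 25 + 254/2 * 8.5

$3963.65


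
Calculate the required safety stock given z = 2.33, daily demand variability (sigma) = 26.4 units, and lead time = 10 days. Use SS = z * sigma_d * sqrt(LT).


Formula: SS = z * sigma_d * sqrt(LT)
sqrt(LT) = sqrt(10) = 3.1623
SS = 2.33 * 26.4 * 3.1623
SS = 194.5 units

194.5 units


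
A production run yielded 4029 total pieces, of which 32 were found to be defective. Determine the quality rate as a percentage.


Formula: Quality Rate = Good Pieces / Total Pieces * 100
Good pieces = 4029 - 32 = 3997
QR = 3997 / 4029 * 100 = 99.2%

99.2%


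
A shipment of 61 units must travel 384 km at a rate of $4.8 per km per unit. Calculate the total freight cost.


TC = dist * cost * units = 384 * 4.8 * 61 = $112435.20

$112435.20


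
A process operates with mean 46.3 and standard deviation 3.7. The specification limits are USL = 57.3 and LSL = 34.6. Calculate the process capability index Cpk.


Cpu = (57.3 - 46.3) / (3 * 3.7) = 0.99
Cpl = (46.3 - 34.6) / (3 * 3.7) = 1.05
Cpk = min(0.99, 1.05) = 0.99

0.99


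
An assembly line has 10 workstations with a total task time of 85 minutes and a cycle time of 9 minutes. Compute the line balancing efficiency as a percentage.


Formula: Efficiency = Sum of Task Times / (N_stations * CT) * 100
Total station capacity = 10 stations * 9 min = 90 min
Efficiency = 85 / 90 * 100 = 94.4%

94.4%


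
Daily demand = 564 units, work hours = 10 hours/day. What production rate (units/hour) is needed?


Formula: Production Rate = Daily Demand / Available Hours
Rate = 564 units/day / 10 hours/day
Rate = 56.4 units/hour

56.4 units/hour


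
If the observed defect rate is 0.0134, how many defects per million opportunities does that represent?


DPMO = defect_rate * 1000000 = 0.0134 * 1000000

13400


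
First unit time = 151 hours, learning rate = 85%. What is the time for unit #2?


Formula: T_n = T_1 * (learning_rate)^(log2(n)) where learning_rate = rate/100
Doublings = log2(2) = 1
T_n = 151 * 0.85^1
T_n = 151 * 0.85 = 128.4 hours

128.4 hours


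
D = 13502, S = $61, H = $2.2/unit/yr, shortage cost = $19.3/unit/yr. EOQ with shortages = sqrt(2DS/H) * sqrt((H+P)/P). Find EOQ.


Formula: EOQ* = sqrt(2DS/H) * sqrt((H+P)/P)
Base EOQ = sqrt(2*13502*61/2.2) = 865.3 units
Correction = sqrt((2.2+19.3)/19.3) = 1.05546
EOQ* = 865.3 * 1.05546 = 913.3 units

913.3 units


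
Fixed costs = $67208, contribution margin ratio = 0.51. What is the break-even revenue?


Formula: BER = Fixed Costs / Contribution Margin Ratio
BER = $67208 / 0.51
BER = $131780.39 (to the nearest cent)

$131780.39


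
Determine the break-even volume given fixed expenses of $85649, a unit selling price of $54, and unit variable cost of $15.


Formula: BEQ = Fixed Costs / (Price - Variable Cost)
Contribution margin = $54 - $15 = $39/unit
BEQ = ceil($85649 / $39/unit) = ceil(2196.13) = 2197 units

2197 units


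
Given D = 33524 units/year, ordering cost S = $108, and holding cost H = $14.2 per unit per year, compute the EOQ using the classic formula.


Formula: EOQ = sqrt(2 * D * S / H)
Numerator: 2 * 33524 * 108 = 7241184
2DS/H = 7241184 / 14.2 = 509942.5
EOQ = sqrt(509942.5) = 714.1 units

714.1 units


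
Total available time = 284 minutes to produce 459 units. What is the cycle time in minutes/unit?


Formula: CT = Available Time / Number of Units
CT = 284 min / 459 units
CT = 0.62 min/unit

0.62 min/unit


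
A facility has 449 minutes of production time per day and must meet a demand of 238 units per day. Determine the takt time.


Formula: Takt Time = Available Production Time / Customer Demand
Takt = 449 min/day / 238 units/day
Takt = 1.89 min/unit

1.89 min/unit


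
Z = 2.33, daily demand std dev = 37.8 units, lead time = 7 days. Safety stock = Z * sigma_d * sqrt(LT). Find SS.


Formula: SS = z * sigma_d * sqrt(LT)
sqrt(LT) = sqrt(7) = 2.6458
SS = 2.33 * 37.8 * 2.6458
SS = 233.0 units

233.0 units


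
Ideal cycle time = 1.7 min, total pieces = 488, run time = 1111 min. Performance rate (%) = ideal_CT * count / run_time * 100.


Formula: Performance = (Ideal CT * Total Count) / Run Time * 100
Ideal output time = 1.7 * 488 = 829.6 min
Performance = 829.6 / 1111 * 100 = 74.7%

74.7%


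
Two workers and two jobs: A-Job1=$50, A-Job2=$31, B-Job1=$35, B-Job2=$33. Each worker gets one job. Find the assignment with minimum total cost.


Option 1: A->1 + B->2 = $50 + $33 = $83
Option 2: A->2 + B->1 = $31 + $35 = $66
Min cost = min($83, $66) = $66

$66


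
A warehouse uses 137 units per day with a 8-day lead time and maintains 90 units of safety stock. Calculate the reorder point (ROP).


Formula: ROP = (Daily Demand * Lead Time) + Safety Stock
Demand during lead time = 137 * 8 = 1096 units
ROP = 1096 + 90 = 1186 units

1186 units


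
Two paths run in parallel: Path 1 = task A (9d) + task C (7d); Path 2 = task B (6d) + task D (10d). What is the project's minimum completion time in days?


Path 1 = 9 + 7 = 16 days
Path 2 = 6 + 10 = 16 days
Duration = max(16, 16) = 16 days

16 days


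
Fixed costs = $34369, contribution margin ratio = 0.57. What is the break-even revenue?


Formula: BER = Fixed Costs / Contribution Margin Ratio
BER = $34369 / 0.57
BER = $60296.49 (to the nearest cent)

$60296.49


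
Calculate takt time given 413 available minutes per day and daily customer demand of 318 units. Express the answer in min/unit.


Formula: Takt Time = Available Production Time / Customer Demand
Takt = 413 min/day / 318 units/day
Takt = 1.3 min/unit

1.3 min/unit


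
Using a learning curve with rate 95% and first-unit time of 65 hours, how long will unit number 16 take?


Formula: T_n = T_1 * (learning_rate)^(log2(n)) where learning_rate = rate/100
Doublings = log2(16) = 4
T_n = 65 * 0.95^4
T_n = 65 * 0.8145 = 52.9 hours

52.9 hours


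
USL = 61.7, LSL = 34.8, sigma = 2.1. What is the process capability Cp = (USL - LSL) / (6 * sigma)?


Cp = (61.7 - 34.8) / (6 * 2.1)

2.13


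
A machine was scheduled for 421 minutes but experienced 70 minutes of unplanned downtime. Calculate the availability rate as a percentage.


Formula: Availability = (Planned Time - Downtime) / Planned Time * 100
Uptime = 421 - 70 = 351 min
Availability = 351 / 421 * 100 = 83.4%

83.4%


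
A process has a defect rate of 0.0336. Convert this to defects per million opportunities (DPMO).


DPMO = defect_rate * 1000000 = 0.0336 * 1000000

33600


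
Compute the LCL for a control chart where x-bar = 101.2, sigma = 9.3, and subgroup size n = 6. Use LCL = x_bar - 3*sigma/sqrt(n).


LCL = 101.2 - 3 * 9.3 / sqrt(6)

89.81


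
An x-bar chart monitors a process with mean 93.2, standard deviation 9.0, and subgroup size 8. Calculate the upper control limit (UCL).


UCL = 93.2 + 3 * 9.0 / sqrt(8)

102.75


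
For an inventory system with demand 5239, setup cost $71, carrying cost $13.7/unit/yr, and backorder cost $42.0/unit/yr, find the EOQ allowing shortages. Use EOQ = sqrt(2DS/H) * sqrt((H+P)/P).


Formula: EOQ* = sqrt(2DS/H) * sqrt((H+P)/P)
Base EOQ = sqrt(2*5239*71/13.7) = 233.03 units
Correction = sqrt((13.7+42.0)/42.0) = 1.1516
EOQ* = 233.03 * 1.1516 = 268.4 units

268.4 units


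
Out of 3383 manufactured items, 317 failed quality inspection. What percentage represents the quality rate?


Formula: Quality Rate = Good Pieces / Total Pieces * 100
Good pieces = 3383 - 317 = 3066
QR = 3066 / 3383 * 100 = 90.6%

90.6%


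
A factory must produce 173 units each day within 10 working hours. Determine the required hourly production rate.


Formula: Production Rate = Daily Demand / Available Hours
Rate = 173 units/day / 10 hours/day
Rate = 17.3 units/hour

17.3 units/hour


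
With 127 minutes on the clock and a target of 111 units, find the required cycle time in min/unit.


Formula: CT = Available Time / Number of Units
CT = 127 min / 111 units
CT = 1.14 min/unit

1.14 min/unit


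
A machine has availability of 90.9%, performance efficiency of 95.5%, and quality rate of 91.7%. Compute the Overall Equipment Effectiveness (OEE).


Formula: OEE = Availability * Performance * Quality / 10000
A * P = 90.9% * 95.5% / 100 = 86.81%
OEE = 86.81% * 91.7% / 100 = 79.6%

79.6%


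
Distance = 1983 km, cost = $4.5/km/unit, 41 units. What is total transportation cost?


TC = dist * cost * units = 1983 * 4.5 * 41 = $365863.50

$365863.50


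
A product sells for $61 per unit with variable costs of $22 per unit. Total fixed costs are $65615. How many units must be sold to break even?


Formula: BEQ = Fixed Costs / (Price - Variable Cost)
Contribution margin = $61 - $22 = $39/unit
BEQ = ceil($65615 / $39/unit) = ceil(1682.44) = 1683 units

1683 units


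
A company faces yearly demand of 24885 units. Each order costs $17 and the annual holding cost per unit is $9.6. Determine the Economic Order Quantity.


Formula: EOQ = sqrt(2 * D * S / H)
Numerator: 2 * 24885 * 17 = 846090
2DS/H = 846090 / 9.6 = 88134.4
EOQ = sqrt(88134.4) = 296.9 units

296.9 units


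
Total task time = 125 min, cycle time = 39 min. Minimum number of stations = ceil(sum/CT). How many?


Formula: N_min = ceil(Sum of Task Times / Cycle Time)
N_min = ceil(125 min / 39 min) = ceil(3.2051)
N_min = 4 stations

4


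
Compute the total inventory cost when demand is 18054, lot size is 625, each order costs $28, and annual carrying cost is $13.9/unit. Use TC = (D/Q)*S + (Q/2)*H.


TC = 18054/625 * 28 + 625/2 * 13.9

$5152.57


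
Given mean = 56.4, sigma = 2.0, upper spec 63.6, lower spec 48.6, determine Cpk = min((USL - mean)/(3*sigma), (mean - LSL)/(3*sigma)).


Cpu = (63.6 - 56.4) / (3 * 2.0) = 1.2
Cpl = (56.4 - 48.6) / (3 * 2.0) = 1.3
Cpk = min(1.2, 1.3) = 1.2

1.2


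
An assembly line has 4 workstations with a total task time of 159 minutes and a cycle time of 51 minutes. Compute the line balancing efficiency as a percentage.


Formula: Efficiency = Sum of Task Times / (N_stations * CT) * 100
Total station capacity = 4 stations * 51 min = 204 min
Efficiency = 159 / 204 * 100 = 77.9%

77.9%


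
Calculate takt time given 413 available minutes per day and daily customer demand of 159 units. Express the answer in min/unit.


Formula: Takt Time = Available Production Time / Customer Demand
Takt = 413 min/day / 159 units/day
Takt = 2.6 min/unit

2.6 min/unit


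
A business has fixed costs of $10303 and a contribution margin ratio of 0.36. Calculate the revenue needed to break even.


Formula: BER = Fixed Costs / Contribution Margin Ratio
BER = $10303 / 0.36
BER = $28619.44 (to the nearest cent)

$28619.44


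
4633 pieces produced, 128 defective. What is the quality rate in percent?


Formula: Quality Rate = Good Pieces / Total Pieces * 100
Good pieces = 4633 - 128 = 4505
QR = 4505 / 4633 * 100 = 97.2%

97.2%


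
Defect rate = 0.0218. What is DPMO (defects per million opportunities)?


DPMO = defect_rate * 1000000 = 0.0218 * 1000000

21800


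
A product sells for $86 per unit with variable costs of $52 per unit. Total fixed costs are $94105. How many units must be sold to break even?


Formula: BEQ = Fixed Costs / (Price - Variable Cost)
Contribution margin = $86 - $52 = $34/unit
BEQ = ceil($94105 / $34/unit) = ceil(2767.79) = 2768 units

2768 units


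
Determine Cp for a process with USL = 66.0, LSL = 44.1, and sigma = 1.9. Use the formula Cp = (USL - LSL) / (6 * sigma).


Cp = (66.0 - 44.1) / (6 * 1.9)

1.92


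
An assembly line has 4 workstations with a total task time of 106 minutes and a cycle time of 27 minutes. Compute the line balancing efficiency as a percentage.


Formula: Efficiency = Sum of Task Times / (N_stations * CT) * 100
Total station capacity = 4 stations * 27 min = 108 min
Efficiency = 106 / 108 * 100 = 98.1%

98.1%


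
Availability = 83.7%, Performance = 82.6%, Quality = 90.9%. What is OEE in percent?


Formula: OEE = Availability * Performance * Quality / 10000
A * P = 83.7% * 82.6% / 100 = 69.14%
OEE = 69.14% * 90.9% / 100 = 62.8%

62.8%


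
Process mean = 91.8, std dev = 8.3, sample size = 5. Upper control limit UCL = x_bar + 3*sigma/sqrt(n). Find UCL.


UCL = 91.8 + 3 * 8.3 / sqrt(5)

102.94


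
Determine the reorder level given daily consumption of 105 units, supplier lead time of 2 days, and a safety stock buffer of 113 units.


Formula: ROP = (Daily Demand * Lead Time) + Safety Stock
Demand during lead time = 105 * 2 = 210 units
ROP = 210 + 113 = 323 units

323 units


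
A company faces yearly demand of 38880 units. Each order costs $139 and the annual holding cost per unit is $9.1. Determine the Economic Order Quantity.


Formula: EOQ = sqrt(2 * D * S / H)
Numerator: 2 * 38880 * 139 = 10808640
2DS/H = 10808640 / 9.1 = 1187762.6
EOQ = sqrt(1187762.6) = 1089.8 units

1089.8 units


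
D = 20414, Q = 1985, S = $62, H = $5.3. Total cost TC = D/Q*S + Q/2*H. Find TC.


TC = 20414/1985 * 62 + 1985/2 * 5.3

$5897.87


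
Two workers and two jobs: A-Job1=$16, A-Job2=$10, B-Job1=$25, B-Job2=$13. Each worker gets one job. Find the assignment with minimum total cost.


Option 1: A->1 + B->2 = $16 + $13 = $29
Option 2: A->2 + B->1 = $10 + $25 = $35
Min cost = min($29, $35) = $29

$29


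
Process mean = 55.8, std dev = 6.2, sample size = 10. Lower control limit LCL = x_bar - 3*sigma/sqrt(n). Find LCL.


LCL = 55.8 - 3 * 6.2 / sqrt(10)

49.92


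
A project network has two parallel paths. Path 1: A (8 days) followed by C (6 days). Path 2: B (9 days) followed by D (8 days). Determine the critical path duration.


Path 1 = 8 + 6 = 14 days
Path 2 = 9 + 8 = 17 days
Duration = max(14, 17) = 17 days

17 days


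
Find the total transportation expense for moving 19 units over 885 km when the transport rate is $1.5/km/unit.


TC = dist * cost * units = 885 * 1.5 * 19 = $25222.50

$25222.50


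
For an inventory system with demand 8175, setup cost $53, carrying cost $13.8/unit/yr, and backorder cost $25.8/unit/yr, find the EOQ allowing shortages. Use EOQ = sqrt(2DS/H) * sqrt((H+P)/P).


Formula: EOQ* = sqrt(2DS/H) * sqrt((H+P)/P)
Base EOQ = sqrt(2*8175*53/13.8) = 250.59 units
Correction = sqrt((13.8+25.8)/25.8) = 1.2389
EOQ* = 250.59 * 1.2389 = 310.5 units

310.5 units


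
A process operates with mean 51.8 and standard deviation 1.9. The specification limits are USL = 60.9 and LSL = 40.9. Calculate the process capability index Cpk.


Cpu = (60.9 - 51.8) / (3 * 1.9) = 1.6
Cpl = (51.8 - 40.9) / (3 * 1.9) = 1.91
Cpk = min(1.6, 1.91) = 1.6

1.6


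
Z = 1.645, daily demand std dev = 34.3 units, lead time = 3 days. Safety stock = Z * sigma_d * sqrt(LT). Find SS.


Formula: SS = z * sigma_d * sqrt(LT)
sqrt(LT) = sqrt(3) = 1.7321
SS = 1.645 * 34.3 * 1.7321
SS = 97.7 units

97.7 units


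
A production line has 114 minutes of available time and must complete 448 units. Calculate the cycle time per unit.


Formula: CT = Available Time / Number of Units
CT = 114 min / 448 units
CT = 0.25 min/unit

0.25 min/unit
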